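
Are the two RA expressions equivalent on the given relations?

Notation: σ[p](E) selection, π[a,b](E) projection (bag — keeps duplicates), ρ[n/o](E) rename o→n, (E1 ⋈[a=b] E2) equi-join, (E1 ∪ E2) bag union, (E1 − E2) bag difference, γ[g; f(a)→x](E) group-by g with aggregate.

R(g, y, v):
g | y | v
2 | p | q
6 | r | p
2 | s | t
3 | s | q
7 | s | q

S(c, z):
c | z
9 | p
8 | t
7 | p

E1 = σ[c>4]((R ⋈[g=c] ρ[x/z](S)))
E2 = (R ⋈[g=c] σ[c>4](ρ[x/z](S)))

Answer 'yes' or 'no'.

E1 per-node cardinality:
  R → 5
  S → 3
  ρ[x/z](S) → 3
  (R ⋈[g=c] ρ[x/z](S)) → 1
  σ[c>4]((R ⋈[g=c] ρ[x/z](S))) → 1
E2 per-node cardinality:
  R → 5
  S → 3
  ρ[x/z](S) → 3
  σ[c>4](ρ[x/z](S)) → 3
  (R ⋈[g=c] σ[c>4](ρ[x/z](S))) → 1

E1 and E2 produce the same multiset:
g | y | v | c | x
7 | s | q | 7 | p

yes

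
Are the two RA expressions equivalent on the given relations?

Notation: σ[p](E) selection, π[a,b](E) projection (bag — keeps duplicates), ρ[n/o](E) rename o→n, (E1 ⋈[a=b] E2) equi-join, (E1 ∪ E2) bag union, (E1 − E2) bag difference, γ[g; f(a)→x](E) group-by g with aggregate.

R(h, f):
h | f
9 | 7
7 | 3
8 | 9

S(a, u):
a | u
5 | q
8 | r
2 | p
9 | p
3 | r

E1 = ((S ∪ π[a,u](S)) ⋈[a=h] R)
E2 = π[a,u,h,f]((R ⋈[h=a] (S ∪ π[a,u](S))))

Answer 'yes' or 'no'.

E1 per-node cardinality:
  S → 5
  S → 5
  π[a,u](S) → 5
  (S ∪ π[a,u](S)) → 10
  R → 3
  ((S ∪ π[a,u](S)) ⋈[a=h] R) → 4
E2 per-node cardinality:
  R → 3
  S → 5
  S → 5
  π[a,u](S) → 5
  (S ∪ π[a,u](S)) → 10
  (R ⋈[h=a] (S ∪ π[a,u](S))) → 4
  π[a,u,h,f]((R ⋈[h=a] (S ∪ π[a,u](S)))) → 4

E1 and E2 produce the same multiset:
a | u | h | f
8 | r | 8 | 9
8 | r | 8 | 9
9 | p | 9 | 7
9 | p | 9 | 7

yes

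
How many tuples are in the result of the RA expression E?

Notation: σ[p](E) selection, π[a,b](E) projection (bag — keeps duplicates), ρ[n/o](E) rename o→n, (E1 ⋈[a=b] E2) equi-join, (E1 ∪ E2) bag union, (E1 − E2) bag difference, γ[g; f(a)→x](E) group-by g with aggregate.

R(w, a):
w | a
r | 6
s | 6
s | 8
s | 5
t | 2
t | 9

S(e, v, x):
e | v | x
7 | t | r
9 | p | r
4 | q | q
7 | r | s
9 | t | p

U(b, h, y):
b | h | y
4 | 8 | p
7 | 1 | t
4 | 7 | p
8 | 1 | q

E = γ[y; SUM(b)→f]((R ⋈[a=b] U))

Subexpression sizes:
  R → 6
  U → 4
  (R ⋈[a=b] U) → 1
  γ[y; SUM(b)→f]((R ⋈[a=b] U)) → 1

|E| = 1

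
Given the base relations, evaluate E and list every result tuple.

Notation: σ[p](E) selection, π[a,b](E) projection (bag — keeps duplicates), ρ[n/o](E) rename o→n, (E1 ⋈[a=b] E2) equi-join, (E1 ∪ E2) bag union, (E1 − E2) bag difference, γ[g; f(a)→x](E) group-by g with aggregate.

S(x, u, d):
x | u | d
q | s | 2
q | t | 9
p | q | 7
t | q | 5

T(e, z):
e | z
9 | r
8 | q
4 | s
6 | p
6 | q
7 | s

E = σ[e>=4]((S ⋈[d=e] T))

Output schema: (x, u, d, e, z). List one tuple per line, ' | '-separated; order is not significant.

Per-node cardinality:
  S → 4
  T → 6
  (S ⋈[d=e] T) → 2
  σ[e>=4]((S ⋈[d=e] T)) → 2

== RESULT ==
x | u | d | e | z
p | q | 7 | 7 | s
q | t | 9 | 9 | r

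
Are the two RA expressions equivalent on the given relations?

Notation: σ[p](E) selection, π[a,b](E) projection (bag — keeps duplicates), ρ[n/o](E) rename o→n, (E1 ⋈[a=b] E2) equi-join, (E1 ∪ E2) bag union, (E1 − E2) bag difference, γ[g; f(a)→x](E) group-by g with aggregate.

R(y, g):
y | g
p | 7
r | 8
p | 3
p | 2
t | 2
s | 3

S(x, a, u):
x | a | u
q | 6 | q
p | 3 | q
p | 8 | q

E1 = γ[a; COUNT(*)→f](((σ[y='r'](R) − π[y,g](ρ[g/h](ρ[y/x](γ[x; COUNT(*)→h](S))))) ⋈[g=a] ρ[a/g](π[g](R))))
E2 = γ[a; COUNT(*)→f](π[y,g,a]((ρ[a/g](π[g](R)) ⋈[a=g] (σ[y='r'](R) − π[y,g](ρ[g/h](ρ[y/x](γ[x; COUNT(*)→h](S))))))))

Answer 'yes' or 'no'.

E1 per-node cardinality:
  R → 6
  σ[y='r'](R) → 1
  S → 3
  γ[x; COUNT(*)→h](S) → 2
  ρ[y/x](γ[x; COUNT(*)→h](S)) → 2
  ρ[g/h](ρ[y/x](γ[x; COUNT(*)→h](S))) → 2
  π[y,g](ρ[g/h](ρ[y/x](γ[x; COUNT(*)→h](S)))) → 2
  (σ[y='r'](R) − π[y,g](ρ[g/h](ρ[y/x](γ[x; COUNT(*)→h](S))))) → 1
  R → 6
  π[g](R) → 6
  ρ[a/g](π[g](R)) → 6
  ((σ[y='r'](R) − π[y,g](ρ[g/h](ρ[y/x](γ[x; COUNT(*)→h](S))))) ⋈[g=a] ρ[a/g](π[g](R))) → 1
  γ[a; COUNT(*)→f](((σ[y='r'](R) − π[y,g](ρ[g/h](ρ[y/x](γ[x; COUNT(*)→h](S))))) ⋈[g=a] ρ[a/g](π[g](R)))) → 1
E2 per-node cardinality:
  R → 6
  π[g](R) → 6
  ρ[a/g](π[g](R)) → 6
  R → 6
  σ[y='r'](R) → 1
  S → 3
  γ[x; COUNT(*)→h](S) → 2
  ρ[y/x](γ[x; COUNT(*)→h](S)) → 2
  ρ[g/h](ρ[y/x](γ[x; COUNT(*)→h](S))) → 2
  π[y,g](ρ[g/h](ρ[y/x](γ[x; COUNT(*)→h](S)))) → 2
  (σ[y='r'](R) − π[y,g](ρ[g/h](ρ[y/x](γ[x; COUNT(*)→h](S))))) → 1
  (ρ[a/g](π[g](R)) ⋈[a=g] (σ[y='r'](R) − π[y,g](ρ[g/h](ρ[y/x](γ[x; COUNT(*)→h](S)))))) → 1
  π[y,g,a]((ρ[a/g](π[g](R)) ⋈[a=g] (σ[y='r'](R) − π[y,g](ρ[g/h](ρ[y/x](γ[x; COUNT(*)→h](S))))))) → 1
  γ[a; COUNT(*)→f](π[y,g,a]((ρ[a/g](π[g](R)) ⋈[a=g] (σ[y='r'](R) − π[y,g](ρ[g/h](ρ[y/x](γ[x; COUNT(*)→h](S)))))))) → 1

E1 and E2 produce the same multiset:
a | f
8 | 1

yes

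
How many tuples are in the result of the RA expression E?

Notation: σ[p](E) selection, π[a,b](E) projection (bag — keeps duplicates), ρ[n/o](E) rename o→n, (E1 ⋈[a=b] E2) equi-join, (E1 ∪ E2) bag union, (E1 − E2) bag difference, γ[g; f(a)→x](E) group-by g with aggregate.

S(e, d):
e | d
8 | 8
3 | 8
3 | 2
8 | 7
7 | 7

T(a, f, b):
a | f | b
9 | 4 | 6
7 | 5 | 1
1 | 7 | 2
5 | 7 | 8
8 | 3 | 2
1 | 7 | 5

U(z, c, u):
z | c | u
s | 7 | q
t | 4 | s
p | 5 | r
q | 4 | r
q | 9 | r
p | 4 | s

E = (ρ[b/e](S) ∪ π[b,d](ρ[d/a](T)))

Row counts bottom-up:
  S → 5
  ρ[b/e](S) → 5
  T → 6
  ρ[d/a](T) → 6
  π[b,d](ρ[d/a](T)) → 6
  (ρ[b/e](S) ∪ π[b,d](ρ[d/a](T))) → 11

|E| = 11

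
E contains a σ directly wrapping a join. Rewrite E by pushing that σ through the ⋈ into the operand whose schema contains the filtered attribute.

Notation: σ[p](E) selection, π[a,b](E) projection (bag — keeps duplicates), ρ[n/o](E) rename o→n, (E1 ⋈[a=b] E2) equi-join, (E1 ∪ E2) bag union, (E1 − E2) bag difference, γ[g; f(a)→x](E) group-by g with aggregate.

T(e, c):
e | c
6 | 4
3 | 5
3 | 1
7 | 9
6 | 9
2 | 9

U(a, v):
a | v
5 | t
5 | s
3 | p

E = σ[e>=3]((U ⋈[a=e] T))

σ filters on e, owned by the right side.
E' = (U ⋈[a=e] σ[e>=3](T))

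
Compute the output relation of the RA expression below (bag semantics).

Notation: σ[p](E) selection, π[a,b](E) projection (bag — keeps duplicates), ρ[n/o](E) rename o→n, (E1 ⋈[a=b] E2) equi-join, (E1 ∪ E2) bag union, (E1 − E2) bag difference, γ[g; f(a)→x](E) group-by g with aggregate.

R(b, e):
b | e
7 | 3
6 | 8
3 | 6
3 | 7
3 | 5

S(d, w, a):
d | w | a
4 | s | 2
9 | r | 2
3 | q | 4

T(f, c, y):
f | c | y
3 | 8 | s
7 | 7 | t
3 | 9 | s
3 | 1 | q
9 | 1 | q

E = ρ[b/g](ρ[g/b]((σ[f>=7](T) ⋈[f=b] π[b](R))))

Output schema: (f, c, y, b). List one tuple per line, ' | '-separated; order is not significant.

Stepwise |·|:
  T → 5
  σ[f>=7](T) → 2
  R → 5
  π[b](R) → 5
  (σ[f>=7](T) ⋈[f=b] π[b](R)) → 1
  ρ[g/b]((σ[f>=7](T) ⋈[f=b] π[b](R))) → 1
  ρ[b/g](ρ[g/b]((σ[f>=7](T) ⋈[f=b] π[b](R)))) → 1

== RESULT ==
f | c | y | b
7 | 7 | t | 7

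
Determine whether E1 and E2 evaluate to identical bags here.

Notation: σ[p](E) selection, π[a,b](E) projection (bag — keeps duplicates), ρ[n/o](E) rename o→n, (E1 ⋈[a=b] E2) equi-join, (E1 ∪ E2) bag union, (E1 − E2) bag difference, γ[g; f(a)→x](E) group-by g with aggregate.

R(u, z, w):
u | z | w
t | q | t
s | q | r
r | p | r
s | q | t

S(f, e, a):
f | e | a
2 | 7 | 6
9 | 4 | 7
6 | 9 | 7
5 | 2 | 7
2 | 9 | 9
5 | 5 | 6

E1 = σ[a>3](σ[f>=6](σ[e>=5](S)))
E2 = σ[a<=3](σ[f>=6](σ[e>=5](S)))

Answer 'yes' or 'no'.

E1 per-node cardinality:
  S → 6
  σ[e>=5](S) → 4
  σ[f>=6](σ[e>=5](S)) → 1
  σ[a>3](σ[f>=6](σ[e>=5](S))) → 1
E2 per-node cardinality:
  S → 6
  σ[e>=5](S) → 4
  σ[f>=6](σ[e>=5](S)) → 1
  σ[a<=3](σ[f>=6](σ[e>=5](S))) → 0

E1 result:
f | e | a
6 | 9 | 7
E2 result:
f | e | a
(0 rows)
Witness: (6, 9, 7) appears 1× in E1 but 0× in E2.

no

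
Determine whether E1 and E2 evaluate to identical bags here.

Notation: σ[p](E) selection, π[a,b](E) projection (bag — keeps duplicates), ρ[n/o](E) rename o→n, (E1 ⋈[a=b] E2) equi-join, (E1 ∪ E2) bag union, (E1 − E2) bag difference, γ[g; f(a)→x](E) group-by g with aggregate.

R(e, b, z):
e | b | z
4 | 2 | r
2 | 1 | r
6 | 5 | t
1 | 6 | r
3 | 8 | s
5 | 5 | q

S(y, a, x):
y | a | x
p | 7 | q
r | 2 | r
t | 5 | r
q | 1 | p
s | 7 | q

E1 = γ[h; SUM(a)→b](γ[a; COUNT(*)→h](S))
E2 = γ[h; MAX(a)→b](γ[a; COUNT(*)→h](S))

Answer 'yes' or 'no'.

E1 subexpression sizes:
  S → 5
  γ[a; COUNT(*)→h](S) → 4
  γ[h; SUM(a)→b](γ[a; COUNT(*)→h](S)) → 2
E2 subexpression sizes:
  S → 5
  γ[a; COUNT(*)→h](S) → 4
  γ[h; MAX(a)→b](γ[a; COUNT(*)→h](S)) → 2

E1 result:
h | b
1 | 8
2 | 7
E2 result:
h | b
1 | 5
2 | 7
Witness: (1, 8) appears 1× in E1 but 0× in E2.

no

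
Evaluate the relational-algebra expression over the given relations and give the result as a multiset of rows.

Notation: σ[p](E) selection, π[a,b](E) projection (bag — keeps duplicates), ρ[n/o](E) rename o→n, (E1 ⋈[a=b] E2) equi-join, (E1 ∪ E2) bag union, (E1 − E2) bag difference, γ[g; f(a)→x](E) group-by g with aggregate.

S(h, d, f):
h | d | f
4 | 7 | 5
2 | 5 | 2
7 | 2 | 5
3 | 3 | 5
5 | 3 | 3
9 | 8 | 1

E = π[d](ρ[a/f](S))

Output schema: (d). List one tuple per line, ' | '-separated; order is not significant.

Subexpression sizes:
  S → 6
  ρ[a/f](S) → 6
  π[d](ρ[a/f](S)) → 6

== RESULT ==
d
2
3
3
5
7
8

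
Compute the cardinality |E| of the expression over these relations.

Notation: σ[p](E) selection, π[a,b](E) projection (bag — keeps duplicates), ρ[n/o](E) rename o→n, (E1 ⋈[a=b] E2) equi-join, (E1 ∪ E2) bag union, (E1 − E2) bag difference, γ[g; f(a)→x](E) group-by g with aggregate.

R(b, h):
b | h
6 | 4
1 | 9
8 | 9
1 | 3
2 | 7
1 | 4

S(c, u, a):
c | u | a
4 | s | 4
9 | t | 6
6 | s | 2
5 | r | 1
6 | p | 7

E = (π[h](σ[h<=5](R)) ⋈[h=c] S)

Subexpression sizes:
  R → 6
  σ[h<=5](R) → 3
  π[h](σ[h<=5](R)) → 3
  S → 5
  (π[h](σ[h<=5](R)) ⋈[h=c] S) → 2

|E| = 2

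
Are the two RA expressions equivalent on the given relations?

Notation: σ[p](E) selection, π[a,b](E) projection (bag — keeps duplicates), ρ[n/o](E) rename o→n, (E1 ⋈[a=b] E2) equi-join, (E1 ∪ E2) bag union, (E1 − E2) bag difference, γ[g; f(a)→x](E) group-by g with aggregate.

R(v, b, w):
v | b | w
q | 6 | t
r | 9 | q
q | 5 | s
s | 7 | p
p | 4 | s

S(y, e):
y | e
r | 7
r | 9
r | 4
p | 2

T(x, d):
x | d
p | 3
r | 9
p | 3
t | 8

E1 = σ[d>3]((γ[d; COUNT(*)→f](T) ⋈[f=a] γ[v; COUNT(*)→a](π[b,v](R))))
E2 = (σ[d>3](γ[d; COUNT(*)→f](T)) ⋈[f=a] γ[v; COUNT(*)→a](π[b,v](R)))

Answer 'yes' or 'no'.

E1 subexpression sizes:
  T → 4
  γ[d; COUNT(*)→f](T) → 3
  R → 5
  π[b,v](R) → 5
  γ[v; COUNT(*)→a](π[b,v](R)) → 4
  (γ[d; COUNT(*)→f](T) ⋈[f=a] γ[v; COUNT(*)→a](π[b,v](R))) → 7
  σ[d>3]((γ[d; COUNT(*)→f](T) ⋈[f=a] γ[v; COUNT(*)→a](π[b,v](R)))) → 6
E2 subexpression sizes:
  T → 4
  γ[d; COUNT(*)→f](T) → 3
  σ[d>3](γ[d; COUNT(*)→f](T)) → 2
  R → 5
  π[b,v](R) → 5
  γ[v; COUNT(*)→a](π[b,v](R)) → 4
  (σ[d>3](γ[d; COUNT(*)→f](T)) ⋈[f=a] γ[v; COUNT(*)→a](π[b,v](R))) → 6

E1 and E2 produce the same multiset:
d | f | v | a
8 | 1 | p | 1
8 | 1 | r | 1
8 | 1 | s | 1
9 | 1 | p | 1
9 | 1 | r | 1
9 | 1 | s | 1

yes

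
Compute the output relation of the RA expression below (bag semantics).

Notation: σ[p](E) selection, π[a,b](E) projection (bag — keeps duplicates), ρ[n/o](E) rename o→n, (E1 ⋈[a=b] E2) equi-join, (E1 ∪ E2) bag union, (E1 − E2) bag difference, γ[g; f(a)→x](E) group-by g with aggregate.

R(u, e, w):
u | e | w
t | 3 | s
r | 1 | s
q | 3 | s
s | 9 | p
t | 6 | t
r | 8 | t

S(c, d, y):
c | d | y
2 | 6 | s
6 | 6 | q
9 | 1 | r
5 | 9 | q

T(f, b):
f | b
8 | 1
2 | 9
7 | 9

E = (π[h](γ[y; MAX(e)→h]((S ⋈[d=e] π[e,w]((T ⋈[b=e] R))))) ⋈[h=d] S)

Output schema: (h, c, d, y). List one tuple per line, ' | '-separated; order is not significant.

Subexpression sizes:
  S → 4
  T → 3
  R → 6
  (T ⋈[b=e] R) → 3
  π[e,w]((T ⋈[b=e] R)) → 3
  (S ⋈[d=e] π[e,w]((T ⋈[b=e] R))) → 3
  γ[y; MAX(e)→h]((S ⋈[d=e] π[e,w]((T ⋈[b=e] R)))) → 2
  π[h](γ[y; MAX(e)→h]((S ⋈[d=e] π[e,w]((T ⋈[b=e] R))))) → 2
  S → 4
  (π[h](γ[y; MAX(e)→h]((S ⋈[d=e] π[e,w]((T ⋈[b=e] R))))) ⋈[h=d] S) → 2

== RESULT ==
h | c | d | y
1 | 9 | 1 | r
9 | 5 | 9 | q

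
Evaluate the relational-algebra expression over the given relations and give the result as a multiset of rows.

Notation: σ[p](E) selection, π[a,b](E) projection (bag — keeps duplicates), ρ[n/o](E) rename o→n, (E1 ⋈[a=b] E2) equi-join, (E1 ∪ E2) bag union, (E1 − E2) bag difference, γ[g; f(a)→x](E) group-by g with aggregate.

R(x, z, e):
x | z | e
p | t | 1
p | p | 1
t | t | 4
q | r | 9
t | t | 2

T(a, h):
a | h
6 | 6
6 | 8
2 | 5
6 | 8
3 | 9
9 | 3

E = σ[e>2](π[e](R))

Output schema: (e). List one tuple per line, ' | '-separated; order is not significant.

Subexpression sizes:
  R → 5
  π[e](R) → 5
  σ[e>2](π[e](R)) → 2

== RESULT ==
e
4
9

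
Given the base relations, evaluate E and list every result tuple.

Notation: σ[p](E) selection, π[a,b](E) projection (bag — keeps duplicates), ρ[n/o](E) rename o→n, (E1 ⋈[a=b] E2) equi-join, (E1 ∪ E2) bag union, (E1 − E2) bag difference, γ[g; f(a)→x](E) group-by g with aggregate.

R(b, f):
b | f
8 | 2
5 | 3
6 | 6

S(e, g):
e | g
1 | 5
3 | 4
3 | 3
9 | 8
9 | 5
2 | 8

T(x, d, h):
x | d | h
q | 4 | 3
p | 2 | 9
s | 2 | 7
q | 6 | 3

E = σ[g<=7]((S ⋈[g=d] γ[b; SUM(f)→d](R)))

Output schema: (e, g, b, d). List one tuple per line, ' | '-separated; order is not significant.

Stepwise |·|:
  S → 6
  R → 3
  γ[b; SUM(f)→d](R) → 3
  (S ⋈[g=d] γ[b; SUM(f)→d](R)) → 1
  σ[g<=7]((S ⋈[g=d] γ[b; SUM(f)→d](R))) → 1

== RESULT ==
e | g | b | d
3 | 3 | 5 | 3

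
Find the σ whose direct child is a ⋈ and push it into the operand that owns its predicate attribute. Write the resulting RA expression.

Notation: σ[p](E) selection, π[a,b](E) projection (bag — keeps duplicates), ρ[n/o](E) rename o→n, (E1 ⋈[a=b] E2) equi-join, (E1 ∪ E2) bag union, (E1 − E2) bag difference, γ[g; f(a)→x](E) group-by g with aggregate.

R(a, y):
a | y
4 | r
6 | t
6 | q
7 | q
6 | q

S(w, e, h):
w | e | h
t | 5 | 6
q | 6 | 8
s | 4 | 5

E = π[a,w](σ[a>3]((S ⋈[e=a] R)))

σ filters on a, owned by the right side.
E' = π[a,w]((S ⋈[e=a] σ[a>3](R)))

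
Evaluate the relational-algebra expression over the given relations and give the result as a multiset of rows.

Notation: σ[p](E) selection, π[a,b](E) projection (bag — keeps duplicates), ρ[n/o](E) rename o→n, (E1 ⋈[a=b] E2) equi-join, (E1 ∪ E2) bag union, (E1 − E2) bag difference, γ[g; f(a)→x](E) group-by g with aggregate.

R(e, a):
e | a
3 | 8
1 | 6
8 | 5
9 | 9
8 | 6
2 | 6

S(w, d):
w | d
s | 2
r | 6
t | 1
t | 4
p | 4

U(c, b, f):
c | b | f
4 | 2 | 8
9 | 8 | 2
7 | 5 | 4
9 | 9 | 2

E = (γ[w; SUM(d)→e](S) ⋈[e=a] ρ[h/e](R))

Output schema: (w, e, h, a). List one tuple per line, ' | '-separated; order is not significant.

Subexpression sizes:
  S → 5
  γ[w; SUM(d)→e](S) → 4
  R → 6
  ρ[h/e](R) → 6
  (γ[w; SUM(d)→e](S) ⋈[e=a] ρ[h/e](R)) → 4

== RESULT ==
w | e | h | a
r | 6 | 1 | 6
r | 6 | 2 | 6
r | 6 | 8 | 6
t | 5 | 8 | 5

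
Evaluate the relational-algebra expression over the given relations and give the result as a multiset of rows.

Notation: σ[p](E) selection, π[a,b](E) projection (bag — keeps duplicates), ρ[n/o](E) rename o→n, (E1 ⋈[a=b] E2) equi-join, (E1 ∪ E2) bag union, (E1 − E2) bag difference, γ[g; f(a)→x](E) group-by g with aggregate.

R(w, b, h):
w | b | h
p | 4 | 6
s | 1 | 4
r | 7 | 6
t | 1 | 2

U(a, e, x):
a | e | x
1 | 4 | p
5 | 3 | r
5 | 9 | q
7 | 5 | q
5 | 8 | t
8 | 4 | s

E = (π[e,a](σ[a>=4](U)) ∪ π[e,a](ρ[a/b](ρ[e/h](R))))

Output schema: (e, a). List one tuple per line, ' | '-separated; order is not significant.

Per-node cardinality:
  U → 6
  σ[a>=4](U) → 5
  π[e,a](σ[a>=4](U)) → 5
  R → 4
  ρ[e/h](R) → 4
  ρ[a/b](ρ[e/h](R)) → 4
  π[e,a](ρ[a/b](ρ[e/h](R))) → 4
  (π[e,a](σ[a>=4](U)) ∪ π[e,a](ρ[a/b](ρ[e/h](R)))) → 9

== RESULT ==
e | a
2 | 1
3 | 5
4 | 1
4 | 8
5 | 7
6 | 4
6 | 7
8 | 5
9 | 5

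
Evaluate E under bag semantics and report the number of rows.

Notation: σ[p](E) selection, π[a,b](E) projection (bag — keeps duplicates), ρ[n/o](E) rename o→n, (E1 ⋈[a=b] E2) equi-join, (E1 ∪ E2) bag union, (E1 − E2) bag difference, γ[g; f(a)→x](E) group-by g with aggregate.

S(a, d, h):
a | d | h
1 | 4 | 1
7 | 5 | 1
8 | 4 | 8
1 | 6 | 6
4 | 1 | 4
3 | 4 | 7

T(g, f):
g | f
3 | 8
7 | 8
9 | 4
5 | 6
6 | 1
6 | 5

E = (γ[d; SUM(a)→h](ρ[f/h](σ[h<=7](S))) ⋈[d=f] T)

Per-node cardinality:
  S → 6
  σ[h<=7](S) → 5
  ρ[f/h](σ[h<=7](S)) → 5
  γ[d; SUM(a)→h](ρ[f/h](σ[h<=7](S))) → 4
  T → 6
  (γ[d; SUM(a)→h](ρ[f/h](σ[h<=7](S))) ⋈[d=f] T) → 4

|E| = 4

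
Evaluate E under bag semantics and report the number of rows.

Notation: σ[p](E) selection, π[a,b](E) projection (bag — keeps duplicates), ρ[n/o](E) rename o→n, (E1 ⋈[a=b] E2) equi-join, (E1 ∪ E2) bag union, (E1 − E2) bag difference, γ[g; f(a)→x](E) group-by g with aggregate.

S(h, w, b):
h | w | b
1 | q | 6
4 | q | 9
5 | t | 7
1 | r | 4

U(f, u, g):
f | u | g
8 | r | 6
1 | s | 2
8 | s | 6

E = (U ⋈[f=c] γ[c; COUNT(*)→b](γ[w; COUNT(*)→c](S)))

Per-node cardinality:
  U → 3
  S → 4
  γ[w; COUNT(*)→c](S) → 3
  γ[c; COUNT(*)→b](γ[w; COUNT(*)→c](S)) → 2
  (U ⋈[f=c] γ[c; COUNT(*)→b](γ[w; COUNT(*)→c](S))) → 1

|E| = 1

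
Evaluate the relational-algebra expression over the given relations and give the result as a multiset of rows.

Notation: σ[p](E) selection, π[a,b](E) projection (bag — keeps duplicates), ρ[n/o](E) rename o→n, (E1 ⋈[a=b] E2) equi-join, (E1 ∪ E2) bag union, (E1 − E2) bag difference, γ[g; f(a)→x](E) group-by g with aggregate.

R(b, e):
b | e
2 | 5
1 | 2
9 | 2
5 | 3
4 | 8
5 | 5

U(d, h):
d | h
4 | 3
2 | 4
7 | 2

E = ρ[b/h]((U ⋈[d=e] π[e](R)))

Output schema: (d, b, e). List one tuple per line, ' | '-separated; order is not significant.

Subexpression sizes:
  U → 3
  R → 6
  π[e](R) → 6
  (U ⋈[d=e] π[e](R)) → 2
  ρ[b/h]((U ⋈[d=e] π[e](R))) → 2

== RESULT ==
d | b | e
2 | 4 | 2
2 | 4 | 2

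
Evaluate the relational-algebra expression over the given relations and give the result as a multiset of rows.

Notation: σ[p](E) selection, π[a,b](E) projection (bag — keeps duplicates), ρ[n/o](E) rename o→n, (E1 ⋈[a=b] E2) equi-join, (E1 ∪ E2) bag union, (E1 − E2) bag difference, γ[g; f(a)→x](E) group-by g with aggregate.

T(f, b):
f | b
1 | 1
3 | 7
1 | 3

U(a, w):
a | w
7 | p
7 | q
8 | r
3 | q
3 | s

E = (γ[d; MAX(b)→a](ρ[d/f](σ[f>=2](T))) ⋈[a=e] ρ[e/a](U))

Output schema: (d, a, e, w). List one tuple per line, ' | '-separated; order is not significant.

Subexpression sizes:
  T → 3
  σ[f>=2](T) → 1
  ρ[d/f](σ[f>=2](T)) → 1
  γ[d; MAX(b)→a](ρ[d/f](σ[f>=2](T))) → 1
  U → 5
  ρ[e/a](U) → 5
  (γ[d; MAX(b)→a](ρ[d/f](σ[f>=2](T))) ⋈[a=e] ρ[e/a](U)) → 2

== RESULT ==
d | a | e | w
3 | 7 | 7 | p
3 | 7 | 7 | q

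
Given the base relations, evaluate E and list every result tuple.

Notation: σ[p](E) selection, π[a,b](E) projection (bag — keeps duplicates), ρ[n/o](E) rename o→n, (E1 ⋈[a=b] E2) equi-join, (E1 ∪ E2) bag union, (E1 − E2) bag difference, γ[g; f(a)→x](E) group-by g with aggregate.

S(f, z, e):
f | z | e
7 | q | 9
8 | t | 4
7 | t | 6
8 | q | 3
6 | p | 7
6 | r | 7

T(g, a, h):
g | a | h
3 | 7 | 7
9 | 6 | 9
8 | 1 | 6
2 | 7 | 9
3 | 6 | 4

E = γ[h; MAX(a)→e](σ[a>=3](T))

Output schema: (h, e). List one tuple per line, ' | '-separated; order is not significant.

Subexpression sizes:
  T → 5
  σ[a>=3](T) → 4
  γ[h; MAX(a)→e](σ[a>=3](T)) → 3

== RESULT ==
h | e
4 | 6
7 | 7
9 | 7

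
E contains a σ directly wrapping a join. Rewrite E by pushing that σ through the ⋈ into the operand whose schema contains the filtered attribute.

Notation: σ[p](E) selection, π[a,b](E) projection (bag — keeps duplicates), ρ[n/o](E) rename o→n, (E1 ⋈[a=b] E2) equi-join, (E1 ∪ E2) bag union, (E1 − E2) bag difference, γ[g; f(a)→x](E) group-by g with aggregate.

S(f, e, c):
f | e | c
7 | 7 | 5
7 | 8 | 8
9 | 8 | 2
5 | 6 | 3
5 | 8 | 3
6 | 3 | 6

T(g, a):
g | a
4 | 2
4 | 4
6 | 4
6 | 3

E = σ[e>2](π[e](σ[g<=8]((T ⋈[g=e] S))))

σ filters on g, owned by the left side.
E' = σ[e>2](π[e]((σ[g<=8](T) ⋈[g=e] S)))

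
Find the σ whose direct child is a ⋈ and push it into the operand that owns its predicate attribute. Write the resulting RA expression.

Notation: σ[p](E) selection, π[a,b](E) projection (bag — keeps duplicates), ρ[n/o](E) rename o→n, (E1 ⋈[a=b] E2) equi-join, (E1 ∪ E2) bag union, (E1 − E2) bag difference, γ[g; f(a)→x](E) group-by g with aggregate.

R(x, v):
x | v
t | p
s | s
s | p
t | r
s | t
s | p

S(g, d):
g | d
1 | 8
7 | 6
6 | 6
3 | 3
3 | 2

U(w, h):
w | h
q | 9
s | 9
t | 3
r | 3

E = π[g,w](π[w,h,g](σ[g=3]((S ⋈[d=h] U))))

σ filters on g, owned by the left side.
E' = π[g,w](π[w,h,g]((σ[g=3](S) ⋈[d=h] U)))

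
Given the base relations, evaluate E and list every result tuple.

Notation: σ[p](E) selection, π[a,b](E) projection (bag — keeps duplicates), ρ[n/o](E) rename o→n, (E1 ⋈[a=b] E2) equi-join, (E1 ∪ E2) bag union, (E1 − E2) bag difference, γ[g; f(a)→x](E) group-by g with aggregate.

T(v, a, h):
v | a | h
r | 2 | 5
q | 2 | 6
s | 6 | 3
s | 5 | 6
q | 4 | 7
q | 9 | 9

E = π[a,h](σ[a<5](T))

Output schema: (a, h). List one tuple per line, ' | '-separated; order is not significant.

Subexpression sizes:
  T → 6
  σ[a<5](T) → 3
  π[a,h](σ[a<5](T)) → 3

== RESULT ==
a | h
2 | 5
2 | 6
4 | 7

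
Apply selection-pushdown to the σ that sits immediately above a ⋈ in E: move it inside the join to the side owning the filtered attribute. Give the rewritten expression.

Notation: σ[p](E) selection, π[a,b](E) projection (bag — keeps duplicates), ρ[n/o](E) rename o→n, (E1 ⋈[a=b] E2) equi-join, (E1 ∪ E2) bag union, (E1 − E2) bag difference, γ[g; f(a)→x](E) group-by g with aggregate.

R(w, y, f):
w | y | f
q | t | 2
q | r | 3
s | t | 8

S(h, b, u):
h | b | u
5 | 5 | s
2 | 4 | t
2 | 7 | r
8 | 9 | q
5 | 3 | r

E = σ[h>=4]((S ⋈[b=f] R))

σ filters on h, owned by the left side.
E' = (σ[h>=4](S) ⋈[b=f] R)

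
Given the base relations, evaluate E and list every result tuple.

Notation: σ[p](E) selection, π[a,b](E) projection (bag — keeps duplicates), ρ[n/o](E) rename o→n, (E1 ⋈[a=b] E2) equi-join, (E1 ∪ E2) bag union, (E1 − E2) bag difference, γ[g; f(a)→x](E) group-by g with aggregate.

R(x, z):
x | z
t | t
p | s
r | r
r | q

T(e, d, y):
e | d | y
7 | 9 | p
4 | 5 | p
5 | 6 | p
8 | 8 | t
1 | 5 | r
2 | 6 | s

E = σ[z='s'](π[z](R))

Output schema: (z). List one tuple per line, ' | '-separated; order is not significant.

Stepwise |·|:
  R → 4
  π[z](R) → 4
  σ[z='s'](π[z](R)) → 1

== RESULT ==
z
s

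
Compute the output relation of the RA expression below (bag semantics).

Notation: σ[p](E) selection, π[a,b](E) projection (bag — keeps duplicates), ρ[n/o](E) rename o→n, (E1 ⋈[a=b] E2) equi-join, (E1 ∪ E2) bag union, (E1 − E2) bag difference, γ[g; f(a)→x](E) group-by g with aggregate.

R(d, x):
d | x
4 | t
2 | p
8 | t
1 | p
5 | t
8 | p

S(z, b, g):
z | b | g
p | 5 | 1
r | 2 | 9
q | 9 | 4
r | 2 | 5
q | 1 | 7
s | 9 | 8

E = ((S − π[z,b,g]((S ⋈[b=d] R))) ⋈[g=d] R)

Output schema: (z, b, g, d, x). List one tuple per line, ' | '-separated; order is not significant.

Subexpression sizes:
  S → 6
  S → 6
  R → 6
  (S ⋈[b=d] R) → 4
  π[z,b,g]((S ⋈[b=d] R)) → 4
  (S − π[z,b,g]((S ⋈[b=d] R))) → 2
  R → 6
  ((S − π[z,b,g]((S ⋈[b=d] R))) ⋈[g=d] R) → 3

== RESULT ==
z | b | g | d | x
q | 9 | 4 | 4 | t
s | 9 | 8 | 8 | p
s | 9 | 8 | 8 | t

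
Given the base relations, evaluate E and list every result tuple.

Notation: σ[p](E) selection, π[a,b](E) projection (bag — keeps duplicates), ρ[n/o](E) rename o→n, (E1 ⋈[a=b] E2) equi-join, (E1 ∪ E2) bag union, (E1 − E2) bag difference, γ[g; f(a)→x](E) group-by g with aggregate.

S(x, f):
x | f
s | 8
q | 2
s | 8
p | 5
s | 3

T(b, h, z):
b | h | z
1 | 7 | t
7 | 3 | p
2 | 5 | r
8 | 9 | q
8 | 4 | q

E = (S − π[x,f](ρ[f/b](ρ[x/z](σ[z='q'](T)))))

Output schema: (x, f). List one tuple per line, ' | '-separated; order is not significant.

Row counts bottom-up:
  S → 5
  T → 5
  σ[z='q'](T) → 2
  ρ[x/z](σ[z='q'](T)) → 2
  ρ[f/b](ρ[x/z](σ[z='q'](T))) → 2
  π[x,f](ρ[f/b](ρ[x/z](σ[z='q'](T)))) → 2
  (S − π[x,f](ρ[f/b](ρ[x/z](σ[z='q'](T))))) → 5

== RESULT ==
x | f
p | 5
q | 2
s | 3
s | 8
s | 8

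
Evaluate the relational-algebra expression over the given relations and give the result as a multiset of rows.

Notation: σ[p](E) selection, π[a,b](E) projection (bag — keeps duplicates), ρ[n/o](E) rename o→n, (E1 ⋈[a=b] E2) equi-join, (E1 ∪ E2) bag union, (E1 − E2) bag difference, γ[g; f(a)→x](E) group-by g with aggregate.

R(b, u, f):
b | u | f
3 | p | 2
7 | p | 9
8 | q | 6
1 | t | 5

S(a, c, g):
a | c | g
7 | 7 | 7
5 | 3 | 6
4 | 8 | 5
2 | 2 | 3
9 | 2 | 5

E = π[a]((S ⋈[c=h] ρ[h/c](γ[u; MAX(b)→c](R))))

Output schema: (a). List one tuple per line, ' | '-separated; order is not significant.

Subexpression sizes:
  S → 5
  R → 4
  γ[u; MAX(b)→c](R) → 3
  ρ[h/c](γ[u; MAX(b)→c](R)) → 3
  (S ⋈[c=h] ρ[h/c](γ[u; MAX(b)→c](R))) → 2
  π[a]((S ⋈[c=h] ρ[h/c](γ[u; MAX(b)→c](R)))) → 2

== RESULT ==
a
4
7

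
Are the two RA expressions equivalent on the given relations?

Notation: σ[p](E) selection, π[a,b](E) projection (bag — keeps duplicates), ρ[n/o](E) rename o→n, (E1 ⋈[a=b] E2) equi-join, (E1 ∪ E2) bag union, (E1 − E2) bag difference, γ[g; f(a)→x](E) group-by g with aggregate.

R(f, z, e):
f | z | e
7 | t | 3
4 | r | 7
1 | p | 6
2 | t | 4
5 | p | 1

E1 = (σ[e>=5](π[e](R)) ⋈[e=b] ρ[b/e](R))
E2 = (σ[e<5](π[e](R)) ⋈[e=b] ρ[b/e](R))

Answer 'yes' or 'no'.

E1 subexpression sizes:
  R → 5
  π[e](R) → 5
  σ[e>=5](π[e](R)) → 2
  R → 5
  ρ[b/e](R) → 5
  (σ[e>=5](π[e](R)) ⋈[e=b] ρ[b/e](R)) → 2
E2 subexpression sizes:
  R → 5
  π[e](R) → 5
  σ[e<5](π[e](R)) → 3
  R → 5
  ρ[b/e](R) → 5
  (σ[e<5](π[e](R)) ⋈[e=b] ρ[b/e](R)) → 3

E1 result:
e | f | z | b
6 | 1 | p | 6
7 | 4 | r | 7
E2 result:
e | f | z | b
1 | 5 | p | 1
3 | 7 | t | 3
4 | 2 | t | 4
Witness: (4, 2, 't', 4) appears 0× in E1 but 1× in E2.

no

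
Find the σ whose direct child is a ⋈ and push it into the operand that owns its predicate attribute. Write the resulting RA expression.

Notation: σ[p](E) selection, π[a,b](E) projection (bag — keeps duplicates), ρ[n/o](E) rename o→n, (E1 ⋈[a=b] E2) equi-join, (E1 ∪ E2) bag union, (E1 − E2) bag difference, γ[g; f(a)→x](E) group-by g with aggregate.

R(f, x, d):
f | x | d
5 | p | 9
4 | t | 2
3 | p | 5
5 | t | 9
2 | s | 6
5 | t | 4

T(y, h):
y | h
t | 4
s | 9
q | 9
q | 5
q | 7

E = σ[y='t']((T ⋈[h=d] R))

σ filters on y, owned by the left side.
E' = (σ[y='t'](T) ⋈[h=d] R)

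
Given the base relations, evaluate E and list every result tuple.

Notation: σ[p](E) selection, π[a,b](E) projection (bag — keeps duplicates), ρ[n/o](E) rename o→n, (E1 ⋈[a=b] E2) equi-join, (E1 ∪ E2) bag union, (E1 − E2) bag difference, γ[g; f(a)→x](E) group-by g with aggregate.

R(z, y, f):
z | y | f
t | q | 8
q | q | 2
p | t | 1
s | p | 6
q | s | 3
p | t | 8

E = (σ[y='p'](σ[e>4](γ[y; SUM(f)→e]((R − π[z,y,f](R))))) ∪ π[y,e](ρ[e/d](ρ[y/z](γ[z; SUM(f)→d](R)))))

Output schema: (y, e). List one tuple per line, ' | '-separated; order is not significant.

Row counts bottom-up:
  R → 6
  R → 6
  π[z,y,f](R) → 6
  (R − π[z,y,f](R)) → 0
  γ[y; SUM(f)→e]((R − π[z,y,f](R))) → 0
  σ[e>4](γ[y; SUM(f)→e]((R − π[z,y,f](R)))) → 0
  σ[y='p'](σ[e>4](γ[y; SUM(f)→e]((R − π[z,y,f](R))))) → 0
  R → 6
  γ[z; SUM(f)→d](R) → 4
  ρ[y/z](γ[z; SUM(f)→d](R)) → 4
  ρ[e/d](ρ[y/z](γ[z; SUM(f)→d](R))) → 4
  π[y,e](ρ[e/d](ρ[y/z](γ[z; SUM(f)→d](R)))) → 4
  (σ[y='p'](σ[e>4](γ[y; SUM(f)→e]((R − π[z,y,f](R))))) ∪ π[y,e](ρ[e/d](ρ[y/z](γ[z; SUM(f)→d](R))))) → 4

== RESULT ==
y | e
p | 9
q | 5
s | 6
t | 8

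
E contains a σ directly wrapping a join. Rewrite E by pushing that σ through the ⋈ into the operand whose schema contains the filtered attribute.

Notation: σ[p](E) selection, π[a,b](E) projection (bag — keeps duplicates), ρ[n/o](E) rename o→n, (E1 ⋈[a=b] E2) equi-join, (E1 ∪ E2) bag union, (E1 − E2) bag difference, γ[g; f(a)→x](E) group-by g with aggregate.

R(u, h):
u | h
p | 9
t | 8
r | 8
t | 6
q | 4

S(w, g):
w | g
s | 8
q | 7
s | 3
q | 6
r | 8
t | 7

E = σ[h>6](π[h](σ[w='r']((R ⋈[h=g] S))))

σ filters on w, owned by the right side.
E' = σ[h>6](π[h]((R ⋈[h=g] σ[w='r'](S))))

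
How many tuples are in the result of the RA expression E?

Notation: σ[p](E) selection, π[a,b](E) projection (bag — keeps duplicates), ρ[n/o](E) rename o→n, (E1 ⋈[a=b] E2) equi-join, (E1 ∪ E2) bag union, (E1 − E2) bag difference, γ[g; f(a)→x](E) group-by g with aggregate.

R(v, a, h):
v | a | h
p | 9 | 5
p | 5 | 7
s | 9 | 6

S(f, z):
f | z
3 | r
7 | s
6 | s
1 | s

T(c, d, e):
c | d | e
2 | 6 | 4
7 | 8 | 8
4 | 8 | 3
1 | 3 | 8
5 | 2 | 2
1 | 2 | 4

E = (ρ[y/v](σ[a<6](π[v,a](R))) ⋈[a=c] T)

Per-node cardinality:
  R → 3
  π[v,a](R) → 3
  σ[a<6](π[v,a](R)) → 1
  ρ[y/v](σ[a<6](π[v,a](R))) → 1
  T → 6
  (ρ[y/v](σ[a<6](π[v,a](R))) ⋈[a=c] T) → 1

|E| = 1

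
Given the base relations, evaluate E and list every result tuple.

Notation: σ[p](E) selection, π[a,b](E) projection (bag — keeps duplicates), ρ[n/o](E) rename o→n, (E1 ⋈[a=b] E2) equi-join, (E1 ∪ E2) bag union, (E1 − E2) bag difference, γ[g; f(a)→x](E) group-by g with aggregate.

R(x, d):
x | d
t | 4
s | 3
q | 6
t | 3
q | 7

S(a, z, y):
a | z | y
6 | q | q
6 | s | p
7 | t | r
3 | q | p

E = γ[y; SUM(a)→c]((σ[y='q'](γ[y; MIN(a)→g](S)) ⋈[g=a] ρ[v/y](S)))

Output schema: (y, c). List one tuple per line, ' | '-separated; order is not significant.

Subexpression sizes:
  S → 4
  γ[y; MIN(a)→g](S) → 3
  σ[y='q'](γ[y; MIN(a)→g](S)) → 1
  S → 4
  ρ[v/y](S) → 4
  (σ[y='q'](γ[y; MIN(a)→g](S)) ⋈[g=a] ρ[v/y](S)) → 2
  γ[y; SUM(a)→c]((σ[y='q'](γ[y; MIN(a)→g](S)) ⋈[g=a] ρ[v/y](S))) → 1

== RESULT ==
y | c
q | 12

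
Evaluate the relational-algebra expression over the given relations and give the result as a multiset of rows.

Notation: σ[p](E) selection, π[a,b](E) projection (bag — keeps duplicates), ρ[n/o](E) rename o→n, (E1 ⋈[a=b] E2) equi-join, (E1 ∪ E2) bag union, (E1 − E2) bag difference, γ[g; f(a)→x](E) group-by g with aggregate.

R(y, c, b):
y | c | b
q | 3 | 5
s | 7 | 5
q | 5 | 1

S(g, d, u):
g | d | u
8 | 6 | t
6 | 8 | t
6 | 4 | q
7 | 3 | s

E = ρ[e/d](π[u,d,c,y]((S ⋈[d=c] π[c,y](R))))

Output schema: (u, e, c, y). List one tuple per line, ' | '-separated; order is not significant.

Subexpression sizes:
  S → 4
  R → 3
  π[c,y](R) → 3
  (S ⋈[d=c] π[c,y](R)) → 1
  π[u,d,c,y]((S ⋈[d=c] π[c,y](R))) → 1
  ρ[e/d](π[u,d,c,y]((S ⋈[d=c] π[c,y](R)))) → 1

== RESULT ==
u | e | c | y
s | 3 | 3 | q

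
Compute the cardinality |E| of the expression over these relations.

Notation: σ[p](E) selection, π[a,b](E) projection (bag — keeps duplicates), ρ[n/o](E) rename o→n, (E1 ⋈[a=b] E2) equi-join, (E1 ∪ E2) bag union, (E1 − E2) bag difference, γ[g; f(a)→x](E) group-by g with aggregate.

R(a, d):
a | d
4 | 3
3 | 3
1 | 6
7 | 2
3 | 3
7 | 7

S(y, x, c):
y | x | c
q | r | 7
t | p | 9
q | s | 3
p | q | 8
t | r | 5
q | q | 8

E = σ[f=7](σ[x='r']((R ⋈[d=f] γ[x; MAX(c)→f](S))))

Row counts bottom-up:
  R → 6
  S → 6
  γ[x; MAX(c)→f](S) → 4
  (R ⋈[d=f] γ[x; MAX(c)→f](S)) → 4
  σ[x='r']((R ⋈[d=f] γ[x; MAX(c)→f](S))) → 1
  σ[f=7](σ[x='r']((R ⋈[d=f] γ[x; MAX(c)→f](S)))) → 1

|E| = 1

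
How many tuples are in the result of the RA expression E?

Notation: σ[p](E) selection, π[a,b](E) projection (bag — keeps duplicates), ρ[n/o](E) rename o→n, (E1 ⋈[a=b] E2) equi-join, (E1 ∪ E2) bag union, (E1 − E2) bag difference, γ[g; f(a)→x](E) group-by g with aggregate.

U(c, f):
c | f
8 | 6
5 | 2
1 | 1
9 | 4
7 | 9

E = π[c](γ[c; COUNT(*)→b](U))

Row counts bottom-up:
  U → 5
  γ[c; COUNT(*)→b](U) → 5
  π[c](γ[c; COUNT(*)→b](U)) → 5

|E| = 5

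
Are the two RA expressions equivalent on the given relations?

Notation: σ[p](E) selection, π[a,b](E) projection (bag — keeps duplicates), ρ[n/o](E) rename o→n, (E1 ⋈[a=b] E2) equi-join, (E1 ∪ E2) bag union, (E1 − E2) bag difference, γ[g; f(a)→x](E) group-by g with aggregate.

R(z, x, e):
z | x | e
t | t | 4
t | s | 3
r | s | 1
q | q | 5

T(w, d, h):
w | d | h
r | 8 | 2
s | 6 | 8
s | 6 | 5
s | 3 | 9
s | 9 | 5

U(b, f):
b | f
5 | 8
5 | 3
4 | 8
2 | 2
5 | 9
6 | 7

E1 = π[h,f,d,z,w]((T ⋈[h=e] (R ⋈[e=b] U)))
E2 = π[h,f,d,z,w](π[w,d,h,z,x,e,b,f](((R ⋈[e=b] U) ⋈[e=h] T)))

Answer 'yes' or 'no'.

E1 subexpression sizes:
  T → 5
  R → 4
  U → 6
  (R ⋈[e=b] U) → 4
  (T ⋈[h=e] (R ⋈[e=b] U)) → 6
  π[h,f,d,z,w]((T ⋈[h=e] (R ⋈[e=b] U))) → 6
E2 subexpression sizes:
  R → 4
  U → 6
  (R ⋈[e=b] U) → 4
  T → 5
  ((R ⋈[e=b] U) ⋈[e=h] T) → 6
  π[w,d,h,z,x,e,b,f](((R ⋈[e=b] U) ⋈[e=h] T)) → 6
  π[h,f,d,z,w](π[w,d,h,z,x,e,b,f](((R ⋈[e=b] U) ⋈[e=h] T))) → 6

E1 and E2 produce the same multiset:
h | f | d | z | w
5 | 3 | 6 | q | s
5 | 3 | 9 | q | s
5 | 8 | 6 | q | s
5 | 8 | 9 | q | s
5 | 9 | 6 | q | s
5 | 9 | 9 | q | s

yes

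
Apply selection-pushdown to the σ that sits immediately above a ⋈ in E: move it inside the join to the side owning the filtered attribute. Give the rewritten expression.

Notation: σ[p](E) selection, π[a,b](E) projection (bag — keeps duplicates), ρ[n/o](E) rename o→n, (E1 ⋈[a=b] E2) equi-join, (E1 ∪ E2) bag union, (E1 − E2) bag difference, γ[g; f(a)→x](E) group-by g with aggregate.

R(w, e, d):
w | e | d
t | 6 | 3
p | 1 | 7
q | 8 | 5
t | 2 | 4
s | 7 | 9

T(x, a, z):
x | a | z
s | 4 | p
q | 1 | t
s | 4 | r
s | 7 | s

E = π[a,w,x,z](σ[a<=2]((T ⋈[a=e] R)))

σ filters on a, owned by the left side.
E' = π[a,w,x,z]((σ[a<=2](T) ⋈[a=e] R))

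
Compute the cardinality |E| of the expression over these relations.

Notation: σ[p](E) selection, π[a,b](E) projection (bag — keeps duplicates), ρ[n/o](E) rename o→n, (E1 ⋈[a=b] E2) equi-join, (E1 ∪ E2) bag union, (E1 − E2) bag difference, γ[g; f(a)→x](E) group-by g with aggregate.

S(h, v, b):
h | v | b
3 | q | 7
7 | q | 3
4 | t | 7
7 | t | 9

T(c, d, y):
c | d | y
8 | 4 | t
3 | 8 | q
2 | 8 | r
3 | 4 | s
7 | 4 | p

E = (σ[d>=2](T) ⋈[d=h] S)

Per-node cardinality:
  T → 5
  σ[d>=2](T) → 5
  S → 4
  (σ[d>=2](T) ⋈[d=h] S) → 3

|E| = 3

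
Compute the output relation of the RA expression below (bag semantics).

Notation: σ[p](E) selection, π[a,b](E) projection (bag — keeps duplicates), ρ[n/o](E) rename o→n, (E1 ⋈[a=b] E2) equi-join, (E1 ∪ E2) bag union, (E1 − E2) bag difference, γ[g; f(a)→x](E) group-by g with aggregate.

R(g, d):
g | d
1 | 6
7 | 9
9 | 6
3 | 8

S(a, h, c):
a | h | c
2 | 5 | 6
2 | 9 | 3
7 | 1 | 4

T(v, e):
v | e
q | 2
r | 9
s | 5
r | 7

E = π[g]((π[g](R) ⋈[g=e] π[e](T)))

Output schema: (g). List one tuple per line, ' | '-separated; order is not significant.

Stepwise |·|:
  R → 4
  π[g](R) → 4
  T → 4
  π[e](T) → 4
  (π[g](R) ⋈[g=e] π[e](T)) → 2
  π[g]((π[g](R) ⋈[g=e] π[e](T))) → 2

== RESULT ==
g
7
9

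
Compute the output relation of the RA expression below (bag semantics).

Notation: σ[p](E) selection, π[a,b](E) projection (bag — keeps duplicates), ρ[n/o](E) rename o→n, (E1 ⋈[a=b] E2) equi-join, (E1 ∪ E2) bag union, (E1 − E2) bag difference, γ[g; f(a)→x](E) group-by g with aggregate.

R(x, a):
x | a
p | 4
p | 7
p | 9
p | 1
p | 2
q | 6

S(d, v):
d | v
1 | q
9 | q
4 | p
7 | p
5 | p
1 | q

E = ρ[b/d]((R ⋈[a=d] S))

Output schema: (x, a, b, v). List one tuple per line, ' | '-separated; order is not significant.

Per-node cardinality:
  R → 6
  S → 6
  (R ⋈[a=d] S) → 5
  ρ[b/d]((R ⋈[a=d] S)) → 5

== RESULT ==
x | a | b | v
p | 1 | 1 | q
p | 1 | 1 | q
p | 4 | 4 | p
p | 7 | 7 | p
p | 9 | 9 | q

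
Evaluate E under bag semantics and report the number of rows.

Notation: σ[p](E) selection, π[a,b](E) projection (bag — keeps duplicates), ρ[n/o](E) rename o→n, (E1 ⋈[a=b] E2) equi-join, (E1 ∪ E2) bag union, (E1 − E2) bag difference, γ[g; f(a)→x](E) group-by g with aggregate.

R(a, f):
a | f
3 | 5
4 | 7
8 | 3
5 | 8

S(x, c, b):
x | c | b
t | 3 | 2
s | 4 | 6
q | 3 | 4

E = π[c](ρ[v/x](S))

Stepwise |·|:
  S → 3
  ρ[v/x](S) → 3
  π[c](ρ[v/x](S)) → 3

|E| = 3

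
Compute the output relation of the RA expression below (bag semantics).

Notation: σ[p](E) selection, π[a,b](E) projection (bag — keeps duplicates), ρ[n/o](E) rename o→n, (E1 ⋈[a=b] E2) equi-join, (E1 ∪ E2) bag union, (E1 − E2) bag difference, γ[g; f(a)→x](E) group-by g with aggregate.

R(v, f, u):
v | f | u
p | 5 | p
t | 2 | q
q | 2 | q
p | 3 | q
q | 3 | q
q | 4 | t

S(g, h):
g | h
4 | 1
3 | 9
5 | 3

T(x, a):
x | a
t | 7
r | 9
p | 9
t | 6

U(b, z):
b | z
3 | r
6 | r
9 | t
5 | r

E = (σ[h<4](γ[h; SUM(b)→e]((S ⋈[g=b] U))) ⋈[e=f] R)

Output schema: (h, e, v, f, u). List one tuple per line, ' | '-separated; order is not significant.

Subexpression sizes:
  S → 3
  U → 4
  (S ⋈[g=b] U) → 2
  γ[h; SUM(b)→e]((S ⋈[g=b] U)) → 2
  σ[h<4](γ[h; SUM(b)→e]((S ⋈[g=b] U))) → 1
  R → 6
  (σ[h<4](γ[h; SUM(b)→e]((S ⋈[g=b] U))) ⋈[e=f] R) → 1

== RESULT ==
h | e | v | f | u
3 | 5 | p | 5 | p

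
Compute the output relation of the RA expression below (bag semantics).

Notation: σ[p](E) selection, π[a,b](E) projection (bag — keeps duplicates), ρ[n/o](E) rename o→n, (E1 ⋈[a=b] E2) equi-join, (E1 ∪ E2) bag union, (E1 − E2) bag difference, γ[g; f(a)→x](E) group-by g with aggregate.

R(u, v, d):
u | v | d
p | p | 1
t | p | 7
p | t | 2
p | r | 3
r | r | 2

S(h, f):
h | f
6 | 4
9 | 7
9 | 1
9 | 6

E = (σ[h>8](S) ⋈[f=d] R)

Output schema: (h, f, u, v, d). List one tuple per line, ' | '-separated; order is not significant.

Stepwise |·|:
  S → 4
  σ[h>8](S) → 3
  R → 5
  (σ[h>8](S) ⋈[f=d] R) → 2

== RESULT ==
h | f | u | v | d
9 | 1 | p | p | 1
9 | 7 | t | p | 7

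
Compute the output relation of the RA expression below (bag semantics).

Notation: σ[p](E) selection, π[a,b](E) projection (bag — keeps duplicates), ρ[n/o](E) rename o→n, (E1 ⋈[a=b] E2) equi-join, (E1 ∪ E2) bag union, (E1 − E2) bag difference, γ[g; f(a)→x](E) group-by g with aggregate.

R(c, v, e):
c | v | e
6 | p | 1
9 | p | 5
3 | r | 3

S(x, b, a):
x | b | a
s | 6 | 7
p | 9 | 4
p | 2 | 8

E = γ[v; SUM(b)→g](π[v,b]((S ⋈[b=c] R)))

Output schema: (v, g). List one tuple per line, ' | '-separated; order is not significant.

Row counts bottom-up:
  S → 3
  R → 3
  (S ⋈[b=c] R) → 2
  π[v,b]((S ⋈[b=c] R)) → 2
  γ[v; SUM(b)→g](π[v,b]((S ⋈[b=c] R))) → 1

== RESULT ==
v | g
p | 15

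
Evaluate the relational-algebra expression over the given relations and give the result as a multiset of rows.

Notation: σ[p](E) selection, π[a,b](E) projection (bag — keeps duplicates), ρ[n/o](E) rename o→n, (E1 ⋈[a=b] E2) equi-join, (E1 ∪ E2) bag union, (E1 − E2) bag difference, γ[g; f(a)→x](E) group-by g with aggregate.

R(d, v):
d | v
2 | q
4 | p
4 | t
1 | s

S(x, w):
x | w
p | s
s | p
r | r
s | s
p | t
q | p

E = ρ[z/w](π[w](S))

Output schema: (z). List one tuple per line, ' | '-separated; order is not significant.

Row counts bottom-up:
  S → 6
  π[w](S) → 6
  ρ[z/w](π[w](S)) → 6

== RESULT ==
z
p
p
r
s
s
t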